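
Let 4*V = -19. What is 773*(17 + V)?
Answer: 37877/4 ≈ 9469.3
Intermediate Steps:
V = -19/4 (V = (¼)*(-19) = -19/4 ≈ -4.7500)
773*(17 + V) = 773*(17 - 19/4) = 773*(49/4) = 37877/4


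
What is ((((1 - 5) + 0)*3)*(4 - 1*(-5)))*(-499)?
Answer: 53892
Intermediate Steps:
((((1 - 5) + 0)*3)*(4 - 1*(-5)))*(-499) = (((-4 + 0)*3)*(4 + 5))*(-499) = (-4*3*9)*(-499) = -12*9*(-499) = -108*(-499) = 53892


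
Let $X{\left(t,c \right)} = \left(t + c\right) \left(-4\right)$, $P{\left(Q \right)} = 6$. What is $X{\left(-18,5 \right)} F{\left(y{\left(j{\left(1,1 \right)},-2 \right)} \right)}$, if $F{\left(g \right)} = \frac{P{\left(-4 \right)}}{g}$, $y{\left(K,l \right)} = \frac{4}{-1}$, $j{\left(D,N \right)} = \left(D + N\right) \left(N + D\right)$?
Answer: $-78$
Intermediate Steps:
$j{\left(D,N \right)} = \left(D + N\right)^{2}$ ($j{\left(D,N \right)} = \left(D + N\right) \left(D + N\right) = \left(D + N\right)^{2}$)
$y{\left(K,l \right)} = -4$ ($y{\left(K,l \right)} = 4 \left(-1\right) = -4$)
$X{\left(t,c \right)} = - 4 c - 4 t$ ($X{\left(t,c \right)} = \left(c + t\right) \left(-4\right) = - 4 c - 4 t$)
$F{\left(g \right)} = \frac{6}{g}$
$X{\left(-18,5 \right)} F{\left(y{\left(j{\left(1,1 \right)},-2 \right)} \right)} = \left(\left(-4\right) 5 - -72\right) \frac{6}{-4} = \left(-20 + 72\right) 6 \left(- \frac{1}{4}\right) = 52 \left(- \frac{3}{2}\right) = -78$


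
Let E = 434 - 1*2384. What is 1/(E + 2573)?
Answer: 1/623 ≈ 0.0016051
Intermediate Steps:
E = -1950 (E = 434 - 2384 = -1950)
1/(E + 2573) = 1/(-1950 + 2573) = 1/623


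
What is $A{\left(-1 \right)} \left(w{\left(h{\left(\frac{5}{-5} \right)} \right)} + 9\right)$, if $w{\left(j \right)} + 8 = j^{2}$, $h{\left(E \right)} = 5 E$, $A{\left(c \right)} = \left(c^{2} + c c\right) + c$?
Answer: $26$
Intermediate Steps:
$A{\left(c \right)} = c + 2 c^{2}$ ($A{\left(c \right)} = \left(c^{2} + c^{2}\right) + c = 2 c^{2} + c = c + 2 c^{2}$)
$w{\left(j \right)} = -8 + j^{2}$
$A{\left(-1 \right)} \left(w{\left(h{\left(\frac{5}{-5} \right)} \right)} + 9\right) = - (1 + 2 \left(-1\right)) \left(\left(-8 + \left(5 \frac{5}{-5}\right)^{2}\right) + 9\right) = - (1 - 2) \left(\left(-8 + \left(5 \cdot 5 \left(- \frac{1}{5}\right)\right)^{2}\right) + 9\right) = \left(-1\right) \left(-1\right) \left(\left(-8 + \left(5 \left(-1\right)\right)^{2}\right) + 9\right) = 1 \left(\left(-8 + \left(-5\right)^{2}\right) + 9\right) = 1 \left(\left(-8 + 25\right) + 9\right) = 1 \left(17 + 9\right) = 1 \cdot 26 = 26$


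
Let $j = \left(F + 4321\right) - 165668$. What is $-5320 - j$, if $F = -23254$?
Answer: $179281$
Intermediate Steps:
$j = -184601$ ($j = \left(-23254 + 4321\right) - 165668 = -18933 - 165668 = -184601$)
$-5320 - j = -5320 - -184601 = -5320 + 184601 = 179281$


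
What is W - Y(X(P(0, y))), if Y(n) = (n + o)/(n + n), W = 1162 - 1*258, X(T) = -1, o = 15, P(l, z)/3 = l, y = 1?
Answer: 911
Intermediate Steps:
P(l, z) = 3*l
W = 904 (W = 1162 - 258 = 904)
Y(n) = (15 + n)/(2*n) (Y(n) = (n + 15)/(n + n) = (15 + n)/((2*n)) = (15 + n)*(1/(2*n)) = (15 + n)/(2*n))
W - Y(X(P(0, y))) = 904 - (15 - 1)/(2*(-1)) = 904 - (-1)*14/2 = 904 - 1*(-7) = 904 + 7 = 911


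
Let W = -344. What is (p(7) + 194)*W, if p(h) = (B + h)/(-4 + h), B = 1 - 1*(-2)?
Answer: -203648/3 ≈ -67883.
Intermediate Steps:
B = 3 (B = 1 + 2 = 3)
p(h) = (3 + h)/(-4 + h)
(p(7) + 194)*W = ((3 + 7)/(-4 + 7) + 194)*(-344) = (10/3 + 194)*(-344) = (592/3)*(-344) = -203648/3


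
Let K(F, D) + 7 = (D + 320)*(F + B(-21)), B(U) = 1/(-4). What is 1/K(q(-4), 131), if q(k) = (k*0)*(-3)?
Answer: -4/479 ≈ -0.0083507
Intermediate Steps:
q(k) = 0 (q(k) = 0*(-3) = 0)
B(U) = -¼
K(F, D) = -7 + (320 + D)*(-¼ + F) (K(F, D) = -7 + (D + 320)*(F - ¼) = -7 + (320 + D)*(-¼ + F))
1/K(q(-4), 131) = 1/(-87 + 320*0 - ¼*131 + 131*0) = 1/(-87 + 0 - 131/4 + 0) = 1/(-479/4) = -4/479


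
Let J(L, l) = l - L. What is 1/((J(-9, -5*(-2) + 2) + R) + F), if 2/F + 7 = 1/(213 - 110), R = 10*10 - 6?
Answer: 360/41297 ≈ 0.0087173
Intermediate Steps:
R = 94 (R = 100 - 6 = 94)
F = -103/360 (F = 2/(-7 + 1/(213 - 110)) = 2/(-7 + 1/103) = 2/(-720/103) = 2*(-103/720) = -103/360 ≈ -0.28611)
1/((J(-9, -5*(-2) + 2) + R) + F) = 1/((((-5*(-2) + 2) - 1*(-9)) + 94) - 103/360) = 1/((((10 + 2) + 9) + 94) - 103/360) = 1/(((12 + 9) + 94) - 103/360) = 1/((21 + 94) - 103/360) = 1/(115 - 103/360) = 1/(41297/360) = 360/41297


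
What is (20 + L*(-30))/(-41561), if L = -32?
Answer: -980/41561 ≈ -0.023580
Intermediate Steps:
(20 + L*(-30))/(-41561) = (20 - 32*(-30))/(-41561) = (20 + 960)*(-1/41561) = 980*(-1/41561) = -980/41561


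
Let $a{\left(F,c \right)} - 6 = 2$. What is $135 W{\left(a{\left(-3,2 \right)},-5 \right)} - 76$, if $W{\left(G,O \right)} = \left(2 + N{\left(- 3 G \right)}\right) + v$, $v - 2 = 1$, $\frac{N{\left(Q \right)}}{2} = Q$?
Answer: $-5881$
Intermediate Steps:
$a{\left(F,c \right)} = 8$ ($a{\left(F,c \right)} = 6 + 2 = 8$)
$N{\left(Q \right)} = 2 Q$
$v = 3$ ($v = 2 + 1 = 3$)
$W{\left(G,O \right)} = 5 - 6 G$ ($W{\left(G,O \right)} = \left(2 + 2 \left(- 3 G\right)\right) + 3 = \left(2 - 6 G\right) + 3 = 5 - 6 G$)
$135 W{\left(a{\left(-3,2 \right)},-5 \right)} - 76 = 135 \left(5 - 48\right) - 76 = 135 \left(-43\right) - 76 = -5805 - 76 = -5881$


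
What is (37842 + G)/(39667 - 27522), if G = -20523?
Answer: 17319/12145 ≈ 1.4260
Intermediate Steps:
(37842 + G)/(39667 - 27522) = (37842 - 20523)/(39667 - 27522) = 17319/12145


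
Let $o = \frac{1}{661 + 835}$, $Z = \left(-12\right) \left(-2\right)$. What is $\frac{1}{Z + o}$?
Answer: $\frac{1496}{35905} \approx 0.041665$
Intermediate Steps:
$Z = 24$
$o = \frac{1}{1496} \approx 0.00066845$
$\frac{1}{Z + o} = \frac{1}{24 + \frac{1}{1496}} = \frac{1}{\frac{35905}{1496}} = \frac{1496}{35905}$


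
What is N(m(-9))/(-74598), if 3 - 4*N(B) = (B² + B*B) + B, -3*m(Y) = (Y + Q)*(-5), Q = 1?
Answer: 3053/2685528 ≈ 0.0011368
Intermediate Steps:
m(Y) = 5/3 + 5*Y/3 (m(Y) = -(Y + 1)*(-5)/3 = -(1 + Y)*(-5)/3 = -(-5 - 5*Y)/3 = 5/3 + 5*Y/3)
N(B) = ¾ - B²/2 - B/4 (N(B) = ¾ - ((B² + B*B) + B)/4 = ¾ - ((B² + B²) + B)/4 = ¾ - (2*B² + B)/4 = ¾ - (B + 2*B²)/4 = ¾ + (-B²/2 - B/4) = ¾ - B²/2 - B/4)
N(m(-9))/(-74598) = (¾ - (5/3 + (5/3)*(-9))²/2 - (5/3 + (5/3)*(-9))/4)/(-74598) = (¾ - (5/3 - 15)²/2 - (5/3 - 15)/4)*(-1/74598) = (¾ - (-40/3)²/2 - ¼*(-40/3))*(-1/74598) = (¾ - ½*1600/9 + 10/3)*(-1/74598) = (¾ - 800/9 + 10/3)*(-1/74598) = -3053/36*(-1/74598) = 3053/2685528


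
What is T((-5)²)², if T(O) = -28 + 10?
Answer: 324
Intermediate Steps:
T(O) = -18
T((-5)²)² = (-18)² = 324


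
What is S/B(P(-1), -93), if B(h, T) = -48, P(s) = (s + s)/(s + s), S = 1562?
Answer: -781/24 ≈ -32.542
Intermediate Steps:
P(s) = 1 (P(s) = (2*s)/((2*s)) = (2*s)*(1/(2*s)) = 1)
S/B(P(-1), -93) = 1562/(-48) = 1562*(-1/48) = -781/24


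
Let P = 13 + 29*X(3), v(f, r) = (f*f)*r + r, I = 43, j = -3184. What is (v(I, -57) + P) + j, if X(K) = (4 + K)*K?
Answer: -108012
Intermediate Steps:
X(K) = K*(4 + K)
v(f, r) = r + r*f² (v(f, r) = f²*r + r = r*f² + r = r + r*f²)
P = 622 (P = 13 + 29*(3*(4 + 3)) = 13 + 29*(3*7) = 13 + 29*21 = 13 + 609 = 622)
(v(I, -57) + P) + j = (-57*(1 + 43²) + 622) - 3184 = (-57*(1 + 1849) + 622) - 3184 = (-57*1850 + 622) - 3184 = (-105450 + 622) - 3184 = -104828 - 3184 = -108012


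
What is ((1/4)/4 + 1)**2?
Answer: 289/256 ≈ 1.1289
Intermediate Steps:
((1/4)/4 + 1)**2 = ((1*(1/4))*(1/4) + 1)**2 = ((1/4)*(1/4) + 1)**2 = (1/16 + 1)**2 = (17/16)**2 = 289/256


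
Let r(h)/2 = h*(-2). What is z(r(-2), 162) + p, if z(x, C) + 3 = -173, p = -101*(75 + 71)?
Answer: -14922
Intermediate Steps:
p = -14746 (p = -101*146 = -14746)
r(h) = -4*h (r(h) = 2*(h*(-2)) = 2*(-2*h) = -4*h)
z(x, C) = -176 (z(x, C) = -3 - 173 = -176)
z(r(-2), 162) + p = -176 - 14746 = -14922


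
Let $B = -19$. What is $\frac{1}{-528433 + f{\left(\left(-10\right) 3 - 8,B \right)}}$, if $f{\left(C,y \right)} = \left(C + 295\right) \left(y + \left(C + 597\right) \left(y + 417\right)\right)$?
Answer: $\frac{1}{56644558} \approx 1.7654 \cdot 10^{-8}$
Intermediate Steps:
$f{\left(C,y \right)} = \left(295 + C\right) \left(y + \left(417 + y\right) \left(597 + C\right)\right)$ ($f{\left(C,y \right)} = \left(295 + C\right) \left(y + \left(597 + C\right) \left(417 + y\right)\right) = \left(295 + C\right) \left(y + \left(417 + y\right) \left(597 + C\right)\right)$)
$\frac{1}{-528433 + f{\left(\left(-10\right) 3 - 8,B \right)}} = \frac{1}{-528433 + \left(73439955 + 417 \left(\left(-10\right) 3 - 8\right)^{2} + 176410 \left(-19\right) + 371964 \left(\left(-10\right) 3 - 8\right) - 19 \left(\left(-10\right) 3 - 8\right)^{2} + 893 \left(\left(-10\right) 3 - 8\right) \left(-19\right)\right)} = \frac{1}{-528433 + \left(73439955 + 417 \left(-30 - 8\right)^{2} - 3351790 + 371964 \left(-30 - 8\right) - 19 \left(-30 - 8\right)^{2} + 893 \left(-30 - 8\right) \left(-19\right)\right)} = \frac{1}{-528433 + \left(73439955 + 417 \left(-38\right)^{2} - 3351790 + 371964 \left(-38\right) - 19 \left(-38\right)^{2} + 893 \left(-38\right) \left(-19\right)\right)} = \frac{1}{-528433 + \left(73439955 + 417 \cdot 1444 - 3351790 - 14134632 - 27436 + 644746\right)} = \frac{1}{-528433 + \left(73439955 + 602148 - 3351790 - 14134632 - 27436 + 644746\right)} = \frac{1}{-528433 + 57172991} = \frac{1}{56644558}$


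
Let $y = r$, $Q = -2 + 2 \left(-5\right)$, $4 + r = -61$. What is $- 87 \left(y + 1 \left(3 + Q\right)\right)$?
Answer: $6438$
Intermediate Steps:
$r = -65$ ($r = -4 - 61 = -65$)
$Q = -12$ ($Q = -2 - 10 = -12$)
$y = -65$
$- 87 \left(y + 1 \left(3 + Q\right)\right) = - 87 \left(-65 + 1 \left(3 - 12\right)\right) = - 87 \left(-65 + 1 \left(-9\right)\right) = - 87 \left(-65 - 9\right) = \left(-87\right) \left(-74\right) = 6438$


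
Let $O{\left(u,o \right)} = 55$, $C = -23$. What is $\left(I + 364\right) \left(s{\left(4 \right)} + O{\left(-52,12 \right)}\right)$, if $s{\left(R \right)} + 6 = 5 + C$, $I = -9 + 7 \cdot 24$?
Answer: $16213$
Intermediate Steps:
$I = 159$ ($I = -9 + 168 = 159$)
$s{\left(R \right)} = -24$ ($s{\left(R \right)} = -6 + \left(5 - 23\right) = -6 - 18 = -24$)
$\left(I + 364\right) \left(s{\left(4 \right)} + O{\left(-52,12 \right)}\right) = \left(159 + 364\right) \left(-24 + 55\right) = 523 \cdot 31 = 16213$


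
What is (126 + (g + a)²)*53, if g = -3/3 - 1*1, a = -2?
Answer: 7526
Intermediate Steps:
g = -2 (g = -3*⅓ - 1 = -1 - 1 = -2)
(126 + (g + a)²)*53 = (126 + (-2 - 2)²)*53 = (126 + (-4)²)*53 = (126 + 16)*53 = 142*53 = 7526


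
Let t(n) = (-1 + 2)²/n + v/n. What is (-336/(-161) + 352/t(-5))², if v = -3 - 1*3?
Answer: 66324736/529 ≈ 1.2538e+5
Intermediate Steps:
v = -6 (v = -3 - 3 = -6)
t(n) = -5/n (t(n) = (-1 + 2)²/n - 6/n = 1²/n - 6/n = 1/n - 6/n = -5/n)
(-336/(-161) + 352/t(-5))² = (-336/(-161) + 352/((-5/(-5))))² = (-336*(-1/161) + 352/((-5*(-⅕))))² = (48/23 + 352/1)² = (48/23 + 352*1)² = (48/23 + 352)² = (8144/23)² = 66324736/529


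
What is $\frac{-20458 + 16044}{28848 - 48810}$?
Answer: $\frac{2207}{9981} \approx 0.22112$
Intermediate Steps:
$\frac{-20458 + 16044}{28848 - 48810} = - \frac{4414}{-19962} = \left(-4414\right) \left(- \frac{1}{19962}\right) = \frac{2207}{9981}$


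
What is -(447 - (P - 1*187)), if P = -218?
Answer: -852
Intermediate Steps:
-(447 - (P - 1*187)) = -(447 - (-218 - 1*187)) = -(447 - (-218 - 187)) = -(447 - 1*(-405)) = -(447 + 405) = -1*852 = -852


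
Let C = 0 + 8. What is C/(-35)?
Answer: -8/35 ≈ -0.22857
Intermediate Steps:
C = 8
C/(-35) = 8/(-35) = 8*(-1/35) = -8/35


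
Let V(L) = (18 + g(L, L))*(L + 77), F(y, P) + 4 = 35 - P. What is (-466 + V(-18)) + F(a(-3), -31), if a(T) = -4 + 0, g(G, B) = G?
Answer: -404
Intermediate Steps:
a(T) = -4
F(y, P) = 31 - P (F(y, P) = -4 + (35 - P) = 31 - P)
V(L) = (18 + L)*(77 + L) (V(L) = (18 + L)*(L + 77) = (18 + L)*(77 + L))
(-466 + V(-18)) + F(a(-3), -31) = (-466 + (1386 + (-18)² + 95*(-18))) + (31 - 1*(-31)) = (-466 + (1386 + 324 - 1710)) + (31 + 31) = (-466 + 0) + 62 = -466 + 62 = -404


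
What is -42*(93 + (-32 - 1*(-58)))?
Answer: -4998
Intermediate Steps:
-42*(93 + (-32 - 1*(-58))) = -42*(93 + (-32 + 58)) = -42*(93 + 26) = -42*119 = -4998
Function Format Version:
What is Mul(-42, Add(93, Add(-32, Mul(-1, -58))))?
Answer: -4998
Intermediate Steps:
Mul(-42, Add(93, Add(-32, Mul(-1, -58)))) = Mul(-42, Add(93, Add(-32, 58))) = Mul(-42, Add(93, 26)) = Mul(-42, 119) = -4998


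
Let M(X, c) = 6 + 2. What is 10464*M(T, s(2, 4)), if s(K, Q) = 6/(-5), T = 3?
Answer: 83712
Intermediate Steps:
s(K, Q) = -6/5 (s(K, Q) = 6*(-⅕) = -6/5)
M(X, c) = 8
10464*M(T, s(2, 4)) = 10464*8 = 83712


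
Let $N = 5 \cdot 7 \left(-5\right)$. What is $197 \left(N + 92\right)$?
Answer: $-16351$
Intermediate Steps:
$N = -175$ ($N = 35 \left(-5\right) = -175$)
$197 \left(N + 92\right) = 197 \left(-175 + 92\right) = 197 \left(-83\right) = -16351$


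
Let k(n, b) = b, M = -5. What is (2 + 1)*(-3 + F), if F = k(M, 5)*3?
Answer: 36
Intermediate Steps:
F = 15 (F = 5*3 = 15)
(2 + 1)*(-3 + F) = (2 + 1)*(-3 + 15) = 3*12 = 36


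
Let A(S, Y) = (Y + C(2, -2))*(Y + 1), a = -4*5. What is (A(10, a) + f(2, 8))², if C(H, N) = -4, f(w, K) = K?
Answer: 215296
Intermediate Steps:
a = -20
A(S, Y) = (1 + Y)*(-4 + Y) (A(S, Y) = (Y - 4)*(Y + 1) = (-4 + Y)*(1 + Y) = (1 + Y)*(-4 + Y))
(A(10, a) + f(2, 8))² = ((-4 + (-20)² - 3*(-20)) + 8)² = ((-4 + 400 + 60) + 8)² = (456 + 8)² = 464² = 215296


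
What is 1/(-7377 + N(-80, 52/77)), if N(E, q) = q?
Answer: -77/567977 ≈ -0.00013557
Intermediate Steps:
1/(-7377 + N(-80, 52/77)) = 1/(-7377 + 52/77) = 1/(-567977/77) = -77/567977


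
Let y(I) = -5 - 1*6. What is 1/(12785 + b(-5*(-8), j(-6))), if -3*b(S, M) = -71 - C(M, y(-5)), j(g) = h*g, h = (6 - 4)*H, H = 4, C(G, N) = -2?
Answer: 1/12808 ≈ 7.8076e-5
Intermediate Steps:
y(I) = -11 (y(I) = -5 - 6 = -11)
h = 8 (h = (6 - 4)*4 = 2*4 = 8)
j(g) = 8*g
b(S, M) = 23 (b(S, M) = -(-71 - 1*(-2))/3 = -(-71 + 2)/3 = -⅓*(-69) = 23)
1/(12785 + b(-5*(-8), j(-6))) = 1/(12785 + 23) = 1/12808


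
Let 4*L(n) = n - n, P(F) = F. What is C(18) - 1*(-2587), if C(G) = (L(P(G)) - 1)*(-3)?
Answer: 2590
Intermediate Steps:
L(n) = 0 (L(n) = (n - n)/4 = (1/4)*0 = 0)
C(G) = 3 (C(G) = (0 - 1)*(-3) = -1*(-3) = 3)
C(18) - 1*(-2587) = 3 - 1*(-2587) = 3 + 2587 = 2590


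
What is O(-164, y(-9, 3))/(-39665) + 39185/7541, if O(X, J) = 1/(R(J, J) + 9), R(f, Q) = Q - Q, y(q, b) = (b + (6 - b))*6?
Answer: 13988449684/2692023885 ≈ 5.1963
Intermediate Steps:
y(q, b) = 36 (y(q, b) = 6*6 = 36)
R(f, Q) = 0
O(X, J) = ⅑ (O(X, J) = 1/(0 + 9) = 1/9 = ⅑)
O(-164, y(-9, 3))/(-39665) + 39185/7541 = (⅑)/(-39665) + 39185/7541 = (⅑)*(-1/39665) + 39185*(1/7541) = -1/356985 + 39185/7541 = 13988449684/2692023885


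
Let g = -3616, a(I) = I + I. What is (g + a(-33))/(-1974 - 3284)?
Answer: 1841/2629 ≈ 0.70027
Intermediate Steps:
a(I) = 2*I
(g + a(-33))/(-1974 - 3284) = (-3616 + 2*(-33))/(-1974 - 3284) = (-3616 - 66)/(-5258) = -3682*(-1/5258) = 1841/2629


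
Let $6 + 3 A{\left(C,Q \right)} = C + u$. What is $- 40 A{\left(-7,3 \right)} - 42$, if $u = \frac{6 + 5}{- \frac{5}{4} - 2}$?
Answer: $\frac{2294}{13} \approx 176.46$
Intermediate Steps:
$u = - \frac{44}{13}$ ($u = \frac{11}{\left(-5\right) \frac{1}{4} - 2} = \frac{11}{- \frac{5}{4} - 2} = \frac{11}{- \frac{13}{4}} = 11 \left(- \frac{4}{13}\right) = - \frac{44}{13} \approx -3.3846$)
$A{\left(C,Q \right)} = - \frac{122}{39} + \frac{C}{3}$ ($A{\left(C,Q \right)} = -2 + \frac{C - \frac{44}{13}}{3} = -2 + \frac{- \frac{44}{13} + C}{3} = -2 + \left(- \frac{44}{39} + \frac{C}{3}\right) = - \frac{122}{39} + \frac{C}{3}$)
$- 40 A{\left(-7,3 \right)} - 42 = - 40 \left(- \frac{122}{39} + \frac{1}{3} \left(-7\right)\right) - 42 = - 40 \left(- \frac{122}{39} - \frac{7}{3}\right) - 42 = \left(-40\right) \left(- \frac{71}{13}\right) - 42 = \frac{2840}{13} - 42 = \frac{2294}{13}$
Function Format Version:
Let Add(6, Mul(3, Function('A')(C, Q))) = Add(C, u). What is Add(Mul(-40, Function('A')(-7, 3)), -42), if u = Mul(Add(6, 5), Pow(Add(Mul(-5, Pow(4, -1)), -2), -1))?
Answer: Rational(2294, 13) ≈ 176.46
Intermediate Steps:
u = Rational(-44, 13) (u = Mul(11, Pow(Add(Mul(-5, Rational(1, 4)), -2), -1)) = Mul(11, Pow(Add(Rational(-5, 4), -2), -1)) = Mul(11, Pow(Rational(-13, 4), -1)) = Mul(11, Rational(-4, 13)) = Rational(-44, 13) ≈ -3.3846)
Function('A')(C, Q) = Add(Rational(-122, 39), Mul(Rational(1, 3), C)) (Function('A')(C, Q) = Add(-2, Mul(Rational(1, 3), Add(C, Rational(-44, 13)))) = Add(-2, Mul(Rational(1, 3), Add(Rational(-44, 13), C))) = Add(-2, Add(Rational(-44, 39), Mul(Rational(1, 3), C))) = Add(Rational(-122, 39), Mul(Rational(1, 3), C)))
Add(Mul(-40, Function('A')(-7, 3)), -42) = Add(Mul(-40, Add(Rational(-122, 39), Mul(Rational(1, 3), -7))), -42) = Add(Mul(-40, Add(Rational(-122, 39), Rational(-7, 3))), -42) = Add(Mul(-40, Rational(-71, 13)), -42) = Add(Rational(2840, 13), -42) = Rational(2294, 13)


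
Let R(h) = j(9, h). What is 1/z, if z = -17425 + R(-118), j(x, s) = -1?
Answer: -1/17426 ≈ -5.7386e-5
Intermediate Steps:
R(h) = -1
z = -17426 (z = -17425 - 1 = -17426)
1/z = 1/(-17426) = -1/17426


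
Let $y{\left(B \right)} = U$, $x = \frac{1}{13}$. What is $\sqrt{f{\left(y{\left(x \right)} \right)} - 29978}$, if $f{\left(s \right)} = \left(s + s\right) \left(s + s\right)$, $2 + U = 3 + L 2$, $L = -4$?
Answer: $i \sqrt{29782} \approx 172.57 i$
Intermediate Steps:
$U = -7$ ($U = -2 + \left(3 - 8\right) = -2 - 5 = -7$)
$x = \frac{1}{13} \approx 0.076923$
$y{\left(B \right)} = -7$
$f{\left(s \right)} = 4 s^{2}$ ($f{\left(s \right)} = 2 s 2 s = 4 s^{2}$)
$\sqrt{f{\left(y{\left(x \right)} \right)} - 29978} = \sqrt{4 \left(-7\right)^{2} - 29978} = \sqrt{4 \cdot 49 - 29978} = \sqrt{196 - 29978} = \sqrt{-29782} = i \sqrt{29782}$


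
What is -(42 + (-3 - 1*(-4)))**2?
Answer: -1849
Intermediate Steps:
-(42 + (-3 - 1*(-4)))**2 = -(42 + (-3 + 4))**2 = -(42 + 1)**2 = -1*43**2 = -1*1849 = -1849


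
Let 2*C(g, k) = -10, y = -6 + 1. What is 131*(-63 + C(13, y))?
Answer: -8908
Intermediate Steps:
y = -5
C(g, k) = -5 (C(g, k) = (½)*(-10) = -5)
131*(-63 + C(13, y)) = 131*(-63 - 5) = 131*(-68) = -8908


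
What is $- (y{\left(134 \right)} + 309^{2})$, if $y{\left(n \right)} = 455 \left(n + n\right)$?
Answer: $-217421$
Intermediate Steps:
$y{\left(n \right)} = 910 n$ ($y{\left(n \right)} = 455 \cdot 2 n = 910 n$)
$- (y{\left(134 \right)} + 309^{2}) = - (910 \cdot 134 + 309^{2}) = - (121940 + 95481) = \left(-1\right) 217421 = -217421$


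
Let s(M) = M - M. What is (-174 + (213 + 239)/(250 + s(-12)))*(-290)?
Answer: 1248392/25 ≈ 49936.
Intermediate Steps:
s(M) = 0
(-174 + (213 + 239)/(250 + s(-12)))*(-290) = (-174 + (213 + 239)/(250 + 0))*(-290) = (-174 + 452/250)*(-290) = (-174 + 452*(1/250))*(-290) = (-174 + 226/125)*(-290) = -21524/125*(-290) = 1248392/25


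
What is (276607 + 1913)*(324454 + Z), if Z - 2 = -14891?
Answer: 86220043800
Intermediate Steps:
Z = -14889 (Z = 2 - 14891 = -14889)
(276607 + 1913)*(324454 + Z) = (276607 + 1913)*(324454 - 14889) = 278520*309565 = 86220043800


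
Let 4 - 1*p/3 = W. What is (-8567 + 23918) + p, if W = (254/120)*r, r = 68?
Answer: 74656/5 ≈ 14931.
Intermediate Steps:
W = 2159/15 (W = (254/120)*68 = (254*(1/120))*68 = (127/60)*68 = 2159/15 ≈ 143.93)
p = -2099/5 (p = 12 - 3*2159/15 = 12 - 2159/5 = -2099/5 ≈ -419.80)
(-8567 + 23918) + p = (-8567 + 23918) - 2099/5 = 15351 - 2099/5 = 74656/5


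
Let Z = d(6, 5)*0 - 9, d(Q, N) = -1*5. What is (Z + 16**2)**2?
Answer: 61009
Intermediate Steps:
d(Q, N) = -5
Z = -9 (Z = -5*0 - 9 = 0 - 9 = -9)
(Z + 16**2)**2 = (-9 + 16**2)**2 = (-9 + 256)**2 = 247**2 = 61009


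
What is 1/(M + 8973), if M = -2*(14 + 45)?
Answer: 1/8855 ≈ 0.00011293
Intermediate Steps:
M = -118 (M = -2*59 = -118)
1/(M + 8973) = 1/(-118 + 8973) = 1/8855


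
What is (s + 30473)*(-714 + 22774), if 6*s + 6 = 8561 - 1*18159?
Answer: 1910771020/3 ≈ 6.3692e+8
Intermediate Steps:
s = -4802/3 (s = -1 + (8561 - 1*18159)/6 = -1 + (8561 - 18159)/6 = -1 + (⅙)*(-9598) = -1 - 4799/3 = -4802/3 ≈ -1600.7)
(s + 30473)*(-714 + 22774) = (-4802/3 + 30473)*(-714 + 22774) = (86617/3)*22060 = 1910771020/3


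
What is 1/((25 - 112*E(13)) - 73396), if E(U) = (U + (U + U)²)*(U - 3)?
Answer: -1/845051 ≈ -1.1834e-6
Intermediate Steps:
E(U) = (-3 + U)*(U + 4*U²) (E(U) = (U + (2*U)²)*(-3 + U) = (U + 4*U²)*(-3 + U) = (-3 + U)*(U + 4*U²))
1/((25 - 112*E(13)) - 73396) = 1/((25 - 1456*(-3 - 11*13 + 4*13²)) - 73396) = 1/((25 - 1456*(-3 - 143 + 4*169)) - 73396) = 1/((25 - 1456*(-3 - 143 + 676)) - 73396) = 1/((25 - 1456*530) - 73396) = 1/((25 - 112*6890) - 73396) = 1/((25 - 771680) - 73396) = 1/(-771655 - 73396) = 1/(-845051) = -1/845051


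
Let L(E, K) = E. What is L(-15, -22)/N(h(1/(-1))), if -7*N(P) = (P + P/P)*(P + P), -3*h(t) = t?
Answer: 945/8 ≈ 118.13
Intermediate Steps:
h(t) = -t/3
N(P) = -2*P*(1 + P)/7 (N(P) = -(P + P/P)*(P + P)/7 = -(P + 1)*2*P/7 = -(1 + P)*2*P/7 = -2*P*(1 + P)/7)
L(-15, -22)/N(h(1/(-1))) = -15*(-21/(2*(1 - ⅓/(-1)))) = -15*(-21/(2*(1 - ⅓*(-1)))) = -15*(-21/(2*(1 + ⅓))) = -15/((-2/7*⅓*4/3)) = -15/(-8/63) = -15*(-63/8) = 945/8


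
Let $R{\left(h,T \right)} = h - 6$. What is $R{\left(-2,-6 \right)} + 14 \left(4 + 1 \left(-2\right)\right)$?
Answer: $20$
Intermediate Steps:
$R{\left(h,T \right)} = -6 + h$ ($R{\left(h,T \right)} = h - 6 = -6 + h$)
$R{\left(-2,-6 \right)} + 14 \left(4 + 1 \left(-2\right)\right) = \left(-6 - 2\right) + 14 \left(4 + 1 \left(-2\right)\right) = -8 + 14 \left(4 - 2\right) = -8 + 14 \cdot 2 = -8 + 28 = 20$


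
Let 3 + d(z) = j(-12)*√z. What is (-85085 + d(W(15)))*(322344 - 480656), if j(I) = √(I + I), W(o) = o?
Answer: 13470451456 - 949872*I*√10 ≈ 1.347e+10 - 3.0038e+6*I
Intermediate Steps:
j(I) = √2*√I (j(I) = √(2*I) = √2*√I)
d(z) = -3 + 2*I*√6*√z (d(z) = -3 + (√2*√(-12))*√z = -3 + (√2*(2*I*√3))*√z = -3 + (2*I*√6)*√z = -3 + 2*I*√6*√z)
(-85085 + d(W(15)))*(322344 - 480656) = (-85085 + (-3 + 2*I*√6*√15))*(322344 - 480656) = (-85085 + (-3 + 6*I*√10))*(-158312) = (-85088 + 6*I*√10)*(-158312) = 13470451456 - 949872*I*√10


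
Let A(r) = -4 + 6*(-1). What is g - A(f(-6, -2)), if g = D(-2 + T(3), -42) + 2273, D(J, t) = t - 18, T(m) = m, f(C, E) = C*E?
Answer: 2223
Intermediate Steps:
A(r) = -10 (A(r) = -4 - 6 = -10)
D(J, t) = -18 + t
g = 2213 (g = (-18 - 42) + 2273 = -60 + 2273 = 2213)
g - A(f(-6, -2)) = 2213 - 1*(-10) = 2213 + 10 = 2223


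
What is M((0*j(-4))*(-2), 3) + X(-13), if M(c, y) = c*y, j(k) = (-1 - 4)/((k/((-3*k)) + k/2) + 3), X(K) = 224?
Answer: 224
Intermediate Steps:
j(k) = -5/(8/3 + k/2) (j(k) = -5/((k*(-1/(3*k)) + k*(½)) + 3) = -5/((-⅓ + k/2) + 3) = -5/(8/3 + k/2))
M((0*j(-4))*(-2), 3) + X(-13) = ((0*(-30/(16 + 3*(-4))))*(-2))*3 + 224 = ((0*(-30/(16 - 12)))*(-2))*3 + 224 = ((0*(-30/4))*(-2))*3 + 224 = ((0*(-30*¼))*(-2))*3 + 224 = ((0*(-15/2))*(-2))*3 + 224 = (0*(-2))*3 + 224 = 0*3 + 224 = 0 + 224 = 224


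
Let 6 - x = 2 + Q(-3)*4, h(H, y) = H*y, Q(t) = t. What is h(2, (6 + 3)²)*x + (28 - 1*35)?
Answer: 2585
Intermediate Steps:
x = 16 (x = 6 - (2 - 3*4) = 6 - (2 - 12) = 6 - 1*(-10) = 6 + 10 = 16)
h(2, (6 + 3)²)*x + (28 - 1*35) = (2*(6 + 3)²)*16 + (28 - 1*35) = (2*9²)*16 + (28 - 35) = (2*81)*16 - 7 = 162*16 - 7 = 2592 - 7 = 2585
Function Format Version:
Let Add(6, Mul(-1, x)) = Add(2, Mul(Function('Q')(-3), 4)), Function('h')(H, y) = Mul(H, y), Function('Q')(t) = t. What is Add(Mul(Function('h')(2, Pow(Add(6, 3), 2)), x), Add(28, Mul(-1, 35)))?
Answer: 2585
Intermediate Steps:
x = 16 (x = Add(6, Mul(-1, Add(2, Mul(-3, 4)))) = Add(6, Mul(-1, Add(2, -12))) = Add(6, Mul(-1, -10)) = Add(6, 10) = 16)
Add(Mul(Function('h')(2, Pow(Add(6, 3), 2)), x), Add(28, Mul(-1, 35))) = Add(Mul(Mul(2, Pow(Add(6, 3), 2)), 16), Add(28, Mul(-1, 35))) = Add(Mul(Mul(2, Pow(9, 2)), 16), Add(28, -35)) = Add(Mul(Mul(2, 81), 16), -7) = Add(Mul(162, 16), -7) = Add(2592, -7) = 2585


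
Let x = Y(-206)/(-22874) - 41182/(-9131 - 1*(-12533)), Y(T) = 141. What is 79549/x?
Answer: -3095146108026/471238375 ≈ -6568.1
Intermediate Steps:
x = -471238375/38908674 (x = 141/(-22874) - 41182/(-9131 - 1*(-12533)) = 141*(-1/22874) - 41182/(-9131 + 12533) = -141/22874 - 41182/3402 = -141/22874 - 41182*1/3402 = -141/22874 - 20591/1701 = -471238375/38908674 ≈ -12.111)
79549/x = 79549/(-471238375/38908674) = 79549*(-38908674/471238375) = -3095146108026/471238375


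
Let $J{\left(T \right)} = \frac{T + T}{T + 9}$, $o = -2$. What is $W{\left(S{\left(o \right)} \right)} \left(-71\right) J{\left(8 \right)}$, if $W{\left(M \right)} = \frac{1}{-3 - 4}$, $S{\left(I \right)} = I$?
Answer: $\frac{1136}{119} \approx 9.5462$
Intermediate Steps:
$J{\left(T \right)} = \frac{2 T}{9 + T}$
$W{\left(M \right)} = - \frac{1}{7}$ ($W{\left(M \right)} = \frac{1}{-7} = - \frac{1}{7}$)
$W{\left(S{\left(o \right)} \right)} \left(-71\right) J{\left(8 \right)} = \left(- \frac{1}{7}\right) \left(-71\right) 2 \cdot 8 \frac{1}{9 + 8} = \frac{71 \cdot 2 \cdot 8 \cdot \frac{1}{17}}{7} = \frac{71}{7} \cdot \frac{16}{17} = \frac{1136}{119}$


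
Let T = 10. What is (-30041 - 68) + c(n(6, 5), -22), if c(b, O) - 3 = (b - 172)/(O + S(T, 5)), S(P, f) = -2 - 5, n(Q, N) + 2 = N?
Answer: -872905/29 ≈ -30100.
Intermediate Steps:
n(Q, N) = -2 + N
S(P, f) = -7
c(b, O) = 3 + (-172 + b)/(-7 + O) (c(b, O) = 3 + (b - 172)/(O - 7) = 3 + (-172 + b)/(-7 + O))
(-30041 - 68) + c(n(6, 5), -22) = (-30041 - 68) + (-193 + (-2 + 5) + 3*(-22))/(-7 - 22) = -30109 + (-193 + 3 - 66)/(-29) = -30109 - 1/29*(-256) = -30109 + 256/29 = -872905/29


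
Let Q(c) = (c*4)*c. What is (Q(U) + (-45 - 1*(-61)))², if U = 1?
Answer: 400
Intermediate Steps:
Q(c) = 4*c² (Q(c) = (4*c)*c = 4*c²)
(Q(U) + (-45 - 1*(-61)))² = (4*1² + (-45 - 1*(-61)))² = (4*1 + (-45 + 61))² = (4 + 16)² = 20² = 400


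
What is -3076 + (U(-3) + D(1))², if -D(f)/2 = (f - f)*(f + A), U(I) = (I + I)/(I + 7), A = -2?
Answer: -12295/4 ≈ -3073.8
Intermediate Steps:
U(I) = 2*I/(7 + I) (U(I) = (2*I)/(7 + I) = 2*I/(7 + I))
D(f) = 0 (D(f) = -2*(f - f)*(f - 2) = -0*(-2 + f) = -2*0 = 0)
-3076 + (U(-3) + D(1))² = -3076 + (2*(-3)/(7 - 3) + 0)² = -3076 + (2*(-3)/4 + 0)² = -3076 + (2*(-3)*(¼) + 0)² = -3076 + (-3/2 + 0)² = -3076 + (-3/2)² = -3076 + 9/4 = -12295/4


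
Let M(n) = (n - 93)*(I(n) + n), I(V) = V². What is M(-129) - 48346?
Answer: -3714010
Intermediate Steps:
M(n) = (-93 + n)*(n + n²) (M(n) = (n - 93)*(n² + n) = (-93 + n)*(n + n²))
M(-129) - 48346 = -129*(-93 + (-129)² - 92*(-129)) - 48346 = -129*(-93 + 16641 + 11868) - 48346 = -129*28416 - 48346 = -3665664 - 48346 = -3714010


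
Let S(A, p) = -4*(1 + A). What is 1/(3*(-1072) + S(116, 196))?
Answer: -1/3684 ≈ -0.00027144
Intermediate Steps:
S(A, p) = -4 - 4*A
1/(3*(-1072) + S(116, 196)) = 1/(3*(-1072) + (-4 - 4*116)) = 1/(-3216 + (-4 - 464)) = 1/(-3216 - 468) = 1/(-3684) = -1/3684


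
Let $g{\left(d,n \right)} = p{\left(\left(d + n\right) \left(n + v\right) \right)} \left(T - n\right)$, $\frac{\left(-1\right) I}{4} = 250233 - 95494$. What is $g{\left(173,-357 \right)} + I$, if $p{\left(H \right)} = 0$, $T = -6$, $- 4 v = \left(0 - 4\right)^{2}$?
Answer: $-618956$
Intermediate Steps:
$v = -4$ ($v = - \frac{\left(0 - 4\right)^{2}}{4} = - \frac{\left(-4\right)^{2}}{4} = \left(- \frac{1}{4}\right) 16 = -4$)
$I = -618956$ ($I = - 4 \left(250233 - 95494\right) = \left(-4\right) 154739 = -618956$)
$g{\left(d,n \right)} = 0$ ($g{\left(d,n \right)} = 0 \left(-6 - n\right) = 0$)
$g{\left(173,-357 \right)} + I = 0 - 618956 = -618956$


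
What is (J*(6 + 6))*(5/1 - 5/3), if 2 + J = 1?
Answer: -40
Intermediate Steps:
J = -1 (J = -2 + 1 = -1)
(J*(6 + 6))*(5/1 - 5/3) = (-(6 + 6))*(5/1 - 5/3) = (-1*12)*(5*1 - 5*⅓) = -12*(5 - 5/3) = -12*10/3 = -40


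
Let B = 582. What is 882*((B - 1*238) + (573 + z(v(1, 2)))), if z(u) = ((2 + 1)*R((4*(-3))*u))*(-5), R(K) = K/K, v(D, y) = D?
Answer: 795564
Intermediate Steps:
R(K) = 1
z(u) = -15 (z(u) = ((2 + 1)*1)*(-5) = (3*1)*(-5) = 3*(-5) = -15)
882*((B - 1*238) + (573 + z(v(1, 2)))) = 882*((582 - 1*238) + (573 - 15)) = 882*((582 - 238) + 558) = 882*(344 + 558) = 882*902 = 795564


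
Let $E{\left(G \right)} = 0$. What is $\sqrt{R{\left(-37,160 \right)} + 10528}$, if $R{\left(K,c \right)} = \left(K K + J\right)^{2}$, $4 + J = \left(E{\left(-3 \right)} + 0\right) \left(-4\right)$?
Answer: $\sqrt{1873753} \approx 1368.9$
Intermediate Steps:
$J = -4$ ($J = -4 + \left(0 + 0\right) \left(-4\right) = -4 + 0 \left(-4\right) = -4 + 0 = -4$)
$R{\left(K,c \right)} = \left(-4 + K^{2}\right)^{2}$ ($R{\left(K,c \right)} = \left(K K - 4\right)^{2} = \left(K^{2} - 4\right)^{2} = \left(-4 + K^{2}\right)^{2}$)
$\sqrt{R{\left(-37,160 \right)} + 10528} = \sqrt{\left(-4 + \left(-37\right)^{2}\right)^{2} + 10528} = \sqrt{\left(-4 + 1369\right)^{2} + 10528} = \sqrt{1365^{2} + 10528} = \sqrt{1863225 + 10528} = \sqrt{1873753}$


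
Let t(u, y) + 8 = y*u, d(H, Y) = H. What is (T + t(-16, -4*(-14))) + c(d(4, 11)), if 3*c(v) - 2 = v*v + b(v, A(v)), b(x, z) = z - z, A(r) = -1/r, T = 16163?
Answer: 15265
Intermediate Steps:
t(u, y) = -8 + u*y (t(u, y) = -8 + y*u = -8 + u*y)
b(x, z) = 0
c(v) = 2/3 + v**2/3 (c(v) = 2/3 + (v*v + 0)/3 = 2/3 + (v**2 + 0)/3 = 2/3 + v**2/3)
(T + t(-16, -4*(-14))) + c(d(4, 11)) = (16163 + (-8 - (-64)*(-14))) + (2/3 + (1/3)*4**2) = (16163 + (-8 - 16*56)) + (2/3 + (1/3)*16) = (16163 + (-8 - 896)) + (2/3 + 16/3) = (16163 - 904) + 6 = 15259 + 6 = 15265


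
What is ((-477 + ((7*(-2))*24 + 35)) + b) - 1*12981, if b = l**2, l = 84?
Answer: -6703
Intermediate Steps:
b = 7056 (b = 84**2 = 7056)
((-477 + ((7*(-2))*24 + 35)) + b) - 1*12981 = ((-477 + ((7*(-2))*24 + 35)) + 7056) - 1*12981 = ((-477 + (-14*24 + 35)) + 7056) - 12981 = ((-477 + (-336 + 35)) + 7056) - 12981 = ((-477 - 301) + 7056) - 12981 = (-778 + 7056) - 12981 = 6278 - 12981 = -6703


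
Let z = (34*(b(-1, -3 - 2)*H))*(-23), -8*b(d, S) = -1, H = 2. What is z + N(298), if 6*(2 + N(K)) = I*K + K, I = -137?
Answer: -41713/6 ≈ -6952.2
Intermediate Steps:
b(d, S) = 1/8 (b(d, S) = -1/8*(-1) = 1/8)
N(K) = -2 - 68*K/3 (N(K) = -2 + (-137*K + K)/6 = -2 + (-136*K)/6 = -2 - 68*K/3)
z = -391/2 (z = (34*((1/8)*2))*(-23) = (34*(1/4))*(-23) = (17/2)*(-23) = -391/2 ≈ -195.50)
z + N(298) = -391/2 + (-2 - 68/3*298) = -391/2 + (-2 - 20264/3) = -391/2 - 20270/3 = -41713/6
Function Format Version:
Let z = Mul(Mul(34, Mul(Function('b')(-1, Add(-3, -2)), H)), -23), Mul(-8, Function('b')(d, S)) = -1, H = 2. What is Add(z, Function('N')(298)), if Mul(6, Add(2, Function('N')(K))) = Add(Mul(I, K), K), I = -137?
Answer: Rational(-41713, 6) ≈ -6952.2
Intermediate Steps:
Function('b')(d, S) = Rational(1, 8) (Function('b')(d, S) = Mul(Rational(-1, 8), -1) = Rational(1, 8))
Function('N')(K) = Add(-2, Mul(Rational(-68, 3), K)) (Function('N')(K) = Add(-2, Mul(Rational(1, 6), Add(Mul(-137, K), K))) = Add(-2, Mul(Rational(1, 6), Mul(-136, K))) = Add(-2, Mul(Rational(-68, 3), K)))
z = Rational(-391, 2) (z = Mul(Mul(34, Mul(Rational(1, 8), 2)), -23) = Mul(Mul(34, Rational(1, 4)), -23) = Mul(Rational(17, 2), -23) = Rational(-391, 2) ≈ -195.50)
Add(z, Function('N')(298)) = Add(Rational(-391, 2), Add(-2, Mul(Rational(-68, 3), 298))) = Add(Rational(-391, 2), Add(-2, Rational(-20264, 3))) = Add(Rational(-391, 2), Rational(-20270, 3)) = Rational(-41713, 6)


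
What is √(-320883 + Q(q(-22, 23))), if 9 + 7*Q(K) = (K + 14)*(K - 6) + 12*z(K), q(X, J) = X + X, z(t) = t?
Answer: I*√15716526/7 ≈ 566.34*I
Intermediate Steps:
q(X, J) = 2*X
Q(K) = -9/7 + 12*K/7 + (-6 + K)*(14 + K)/7 (Q(K) = -9/7 + ((K + 14)*(K - 6) + 12*K)/7 = -9/7 + ((14 + K)*(-6 + K) + 12*K)/7 = -9/7 + ((-6 + K)*(14 + K) + 12*K)/7 = -9/7 + (12*K + (-6 + K)*(14 + K))/7 = -9/7 + (12*K/7 + (-6 + K)*(14 + K)/7) = -9/7 + 12*K/7 + (-6 + K)*(14 + K)/7)
√(-320883 + Q(q(-22, 23))) = √(-320883 + (-93/7 + (2*(-22))²/7 + 20*(2*(-22))/7)) = √(-320883 + (-93/7 + (⅐)*(-44)² + (20/7)*(-44))) = √(-320883 + (-93/7 + (⅐)*1936 - 880/7)) = √(-320883 + (-93/7 + 1936/7 - 880/7)) = √(-320883 + 963/7) = √(-2245218/7) = I*√15716526/7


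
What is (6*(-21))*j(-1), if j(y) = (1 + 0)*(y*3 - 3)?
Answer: 756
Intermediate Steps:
j(y) = -3 + 3*y (j(y) = 1*(3*y - 3) = 1*(-3 + 3*y) = -3 + 3*y)
(6*(-21))*j(-1) = (6*(-21))*(-3 + 3*(-1)) = -126*(-3 - 3) = -126*(-6) = 756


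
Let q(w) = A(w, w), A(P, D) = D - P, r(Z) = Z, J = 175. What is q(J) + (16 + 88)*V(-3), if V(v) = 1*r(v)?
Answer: -312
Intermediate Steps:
q(w) = 0 (q(w) = w - w = 0)
V(v) = v (V(v) = 1*v = v)
q(J) + (16 + 88)*V(-3) = 0 + (16 + 88)*(-3) = 0 + 104*(-3) = 0 - 312 = -312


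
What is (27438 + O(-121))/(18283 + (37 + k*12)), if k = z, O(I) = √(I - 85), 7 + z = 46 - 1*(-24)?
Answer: 13719/9538 + I*√206/19076 ≈ 1.4384 + 0.0007524*I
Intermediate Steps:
z = 63 (z = -7 + (46 - 1*(-24)) = -7 + (46 + 24) = -7 + 70 = 63)
O(I) = √(-85 + I)
k = 63
(27438 + O(-121))/(18283 + (37 + k*12)) = (27438 + √(-85 - 121))/(18283 + (37 + 63*12)) = (27438 + √(-206))/(18283 + (37 + 756)) = (27438 + I*√206)/(18283 + 793) = (27438 + I*√206)/19076 = (27438 + I*√206)*(1/19076) = 13719/9538 + I*√206/19076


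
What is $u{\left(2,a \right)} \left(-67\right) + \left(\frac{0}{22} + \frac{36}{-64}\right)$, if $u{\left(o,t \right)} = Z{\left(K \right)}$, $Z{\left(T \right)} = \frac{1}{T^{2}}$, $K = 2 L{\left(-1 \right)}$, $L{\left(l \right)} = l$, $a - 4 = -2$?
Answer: $- \frac{277}{16} \approx -17.313$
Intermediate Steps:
$a = 2$ ($a = 4 - 2 = 2$)
$K = -2$ ($K = 2 \left(-1\right) = -2$)
$Z{\left(T \right)} = \frac{1}{T^{2}}$
$u{\left(o,t \right)} = \frac{1}{4}$
$u{\left(2,a \right)} \left(-67\right) + \left(\frac{0}{22} + \frac{36}{-64}\right) = \frac{1}{4} \left(-67\right) + \left(\frac{0}{22} + \frac{36}{-64}\right) = - \frac{67}{4} + \left(0 \cdot \frac{1}{22} + 36 \left(- \frac{1}{64}\right)\right) = - \frac{67}{4} + \left(0 - \frac{9}{16}\right) = - \frac{67}{4} - \frac{9}{16} = - \frac{277}{16}$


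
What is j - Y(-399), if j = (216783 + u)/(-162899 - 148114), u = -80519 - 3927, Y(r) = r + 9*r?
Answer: 1240809533/311013 ≈ 3989.6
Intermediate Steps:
Y(r) = 10*r
u = -84446
j = -132337/311013 (j = (216783 - 84446)/(-162899 - 148114) = 132337/(-311013) = 132337*(-1/311013) = -132337/311013 ≈ -0.42550)
j - Y(-399) = -132337/311013 - 10*(-399) = -132337/311013 - 1*(-3990) = -132337/311013 + 3990 = 1240809533/311013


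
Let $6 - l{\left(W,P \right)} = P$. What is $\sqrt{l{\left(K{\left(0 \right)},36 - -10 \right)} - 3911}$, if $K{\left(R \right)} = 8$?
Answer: $3 i \sqrt{439} \approx 62.857 i$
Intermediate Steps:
$l{\left(W,P \right)} = 6 - P$
$\sqrt{l{\left(K{\left(0 \right)},36 - -10 \right)} - 3911} = \sqrt{\left(6 - \left(36 - -10\right)\right) - 3911} = \sqrt{\left(6 - \left(36 + 10\right)\right) - 3911} = \sqrt{\left(6 - 46\right) - 3911} = \sqrt{-40 - 3911} = \sqrt{-3951} = 3 i \sqrt{439}$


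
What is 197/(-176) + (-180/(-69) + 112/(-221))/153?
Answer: -151326319/136875024 ≈ -1.1056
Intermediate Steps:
197/(-176) + (-180/(-69) + 112/(-221))/153 = 197*(-1/176) + (-180*(-1/69) + 112*(-1/221))*(1/153) = -197/176 + (60/23 - 112/221)*(1/153) = -197/176 + (10684/5083)*(1/153) = -197/176 + 10684/777699 = -151326319/136875024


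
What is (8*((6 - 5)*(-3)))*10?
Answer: -240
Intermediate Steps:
(8*((6 - 5)*(-3)))*10 = (8*(1*(-3)))*10 = (8*(-3))*10 = -24*10 = -240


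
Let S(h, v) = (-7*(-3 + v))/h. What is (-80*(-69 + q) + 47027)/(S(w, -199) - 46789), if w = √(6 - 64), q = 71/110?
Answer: -783529576569/698369152877 + 408256443*I*√58/698369152877 ≈ -1.1219 + 0.0044521*I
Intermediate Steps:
q = 71/110 (q = 71*(1/110) = 71/110 ≈ 0.64545)
w = I*√58 (w = √(-58) = I*√58 ≈ 7.6158*I)
S(h, v) = (21 - 7*v)/h
(-80*(-69 + q) + 47027)/(S(w, -199) - 46789) = (-80*(-69 + 71/110) + 47027)/(7*(3 - 1*(-199))/((I*√58)) - 46789) = (-80*(-7519/110) + 47027)/(7*(-I*√58/58)*(3 + 199) - 46789) = (60152/11 + 47027)/(7*(-I*√58/58)*202 - 46789) = 577449/(11*(-707*I*√58/29 - 46789)) = 577449/(11*(-46789 - 707*I*√58/29))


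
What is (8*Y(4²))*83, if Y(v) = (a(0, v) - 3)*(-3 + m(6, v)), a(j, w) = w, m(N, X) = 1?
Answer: -17264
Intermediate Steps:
Y(v) = 6 - 2*v (Y(v) = (v - 3)*(-3 + 1) = (-3 + v)*(-2) = 6 - 2*v)
(8*Y(4²))*83 = (8*(6 - 2*4²))*83 = (8*(6 - 2*16))*83 = (8*(6 - 32))*83 = (8*(-26))*83 = -208*83 = -17264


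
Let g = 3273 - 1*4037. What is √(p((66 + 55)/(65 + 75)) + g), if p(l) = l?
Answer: 9*I*√46165/70 ≈ 27.625*I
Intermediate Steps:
g = -764 (g = 3273 - 4037 = -764)
√(p((66 + 55)/(65 + 75)) + g) = √((66 + 55)/(65 + 75) - 764) = √(121/140 - 764) = √(-106839/140) = 9*I*√46165/70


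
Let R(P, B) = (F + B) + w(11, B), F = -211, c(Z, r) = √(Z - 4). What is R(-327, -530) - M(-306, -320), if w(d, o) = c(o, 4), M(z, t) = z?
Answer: -435 + I*√534 ≈ -435.0 + 23.108*I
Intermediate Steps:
c(Z, r) = √(-4 + Z)
w(d, o) = √(-4 + o)
R(P, B) = -211 + B + √(-4 + B) (R(P, B) = (-211 + B) + √(-4 + B) = -211 + B + √(-4 + B))
R(-327, -530) - M(-306, -320) = (-211 - 530 + √(-4 - 530)) - 1*(-306) = (-211 - 530 + √(-534)) + 306 = (-211 - 530 + I*√534) + 306 = (-741 + I*√534) + 306 = -435 + I*√534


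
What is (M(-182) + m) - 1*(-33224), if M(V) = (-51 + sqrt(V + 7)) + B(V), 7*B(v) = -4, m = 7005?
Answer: 281242/7 + 5*I*sqrt(7) ≈ 40177.0 + 13.229*I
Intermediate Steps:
B(v) = -4/7 (B(v) = (1/7)*(-4) = -4/7)
M(V) = -361/7 + sqrt(7 + V) (M(V) = (-51 + sqrt(V + 7)) - 4/7 = (-51 + sqrt(7 + V)) - 4/7 = -361/7 + sqrt(7 + V))
(M(-182) + m) - 1*(-33224) = ((-361/7 + sqrt(7 - 182)) + 7005) - 1*(-33224) = ((-361/7 + sqrt(-175)) + 7005) + 33224 = ((-361/7 + 5*I*sqrt(7)) + 7005) + 33224 = (48674/7 + 5*I*sqrt(7)) + 33224 = 281242/7 + 5*I*sqrt(7)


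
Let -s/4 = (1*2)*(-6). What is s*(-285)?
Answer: -13680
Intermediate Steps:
s = 48 (s = -4*1*2*(-6) = -8*(-6) = -4*(-12) = 48)
s*(-285) = 48*(-285) = -13680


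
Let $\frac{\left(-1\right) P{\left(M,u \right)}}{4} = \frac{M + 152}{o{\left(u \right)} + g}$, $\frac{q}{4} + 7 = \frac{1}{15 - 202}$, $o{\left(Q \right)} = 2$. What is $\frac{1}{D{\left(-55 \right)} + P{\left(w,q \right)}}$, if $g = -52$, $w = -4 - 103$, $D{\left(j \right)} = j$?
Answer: $- \frac{5}{257} \approx -0.019455$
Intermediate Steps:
$w = -107$
$q = - \frac{5240}{187}$ ($q = -28 + \frac{4}{15 - 202} = -28 + \frac{4}{-187} = -28 + 4 \left(- \frac{1}{187}\right) = -28 - \frac{4}{187} = - \frac{5240}{187} \approx -28.021$)
$P{\left(M,u \right)} = \frac{304}{25} + \frac{2 M}{25}$ ($P{\left(M,u \right)} = - 4 \frac{M + 152}{2 - 52} = - 4 \frac{152 + M}{-50} = - 4 \left(152 + M\right) \left(- \frac{1}{50}\right) = - 4 \left(- \frac{76}{25} - \frac{M}{50}\right) = \frac{304}{25} + \frac{2 M}{25}$)
$\frac{1}{D{\left(-55 \right)} + P{\left(w,q \right)}} = \frac{1}{-55 + \left(\frac{304}{25} + \frac{2}{25} \left(-107\right)\right)} = \frac{1}{-55 + \left(\frac{304}{25} - \frac{214}{25}\right)} = \frac{1}{-55 + \frac{18}{5}} = \frac{1}{- \frac{257}{5}} = - \frac{5}{257}$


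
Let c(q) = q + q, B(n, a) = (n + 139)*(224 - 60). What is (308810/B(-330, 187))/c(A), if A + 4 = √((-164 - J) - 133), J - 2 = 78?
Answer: 154405/3077583 + 154405*I*√377/12310332 ≈ 0.050171 + 0.24354*I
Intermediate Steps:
J = 80 (J = 2 + 78 = 80)
B(n, a) = 22796 + 164*n (B(n, a) = (139 + n)*164 = 22796 + 164*n)
A = -4 + I*√377 (A = -4 + √((-164 - 1*80) - 133) = -4 + √((-164 - 80) - 133) = -4 + √(-244 - 133) = -4 + √(-377) = -4 + I*√377 ≈ -4.0 + 19.416*I)
c(q) = 2*q
(308810/B(-330, 187))/c(A) = (308810/(22796 + 164*(-330)))/((2*(-4 + I*√377))) = (308810/(22796 - 54120))/(-8 + 2*I*√377) = (308810/(-31324))/(-8 + 2*I*√377) = (308810*(-1/31324))/(-8 + 2*I*√377) = -154405/(15662*(-8 + 2*I*√377))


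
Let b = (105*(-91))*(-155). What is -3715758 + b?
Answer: -2234733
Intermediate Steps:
b = 1481025 (b = -9555*(-155) = 1481025)
-3715758 + b = -3715758 + 1481025 = -2234733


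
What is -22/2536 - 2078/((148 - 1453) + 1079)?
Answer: 1316209/143284 ≈ 9.1860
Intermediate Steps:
-22/2536 - 2078/((148 - 1453) + 1079) = -22*1/2536 - 2078/(-1305 + 1079) = -11/1268 - 2078/(-226) = -11/1268 - 2078*(-1/226) = -11/1268 + 1039/113 = 1316209/143284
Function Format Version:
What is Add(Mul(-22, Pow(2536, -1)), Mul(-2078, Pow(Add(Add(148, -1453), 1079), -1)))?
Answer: Rational(1316209, 143284) ≈ 9.1860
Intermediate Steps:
Add(Mul(-22, Pow(2536, -1)), Mul(-2078, Pow(Add(Add(148, -1453), 1079), -1))) = Add(Mul(-22, Rational(1, 2536)), Mul(-2078, Pow(Add(-1305, 1079), -1))) = Add(Rational(-11, 1268), Mul(-2078, Pow(-226, -1))) = Add(Rational(-11, 1268), Mul(-2078, Rational(-1, 226))) = Add(Rational(-11, 1268), Rational(1039, 113)) = Rational(1316209, 143284)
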